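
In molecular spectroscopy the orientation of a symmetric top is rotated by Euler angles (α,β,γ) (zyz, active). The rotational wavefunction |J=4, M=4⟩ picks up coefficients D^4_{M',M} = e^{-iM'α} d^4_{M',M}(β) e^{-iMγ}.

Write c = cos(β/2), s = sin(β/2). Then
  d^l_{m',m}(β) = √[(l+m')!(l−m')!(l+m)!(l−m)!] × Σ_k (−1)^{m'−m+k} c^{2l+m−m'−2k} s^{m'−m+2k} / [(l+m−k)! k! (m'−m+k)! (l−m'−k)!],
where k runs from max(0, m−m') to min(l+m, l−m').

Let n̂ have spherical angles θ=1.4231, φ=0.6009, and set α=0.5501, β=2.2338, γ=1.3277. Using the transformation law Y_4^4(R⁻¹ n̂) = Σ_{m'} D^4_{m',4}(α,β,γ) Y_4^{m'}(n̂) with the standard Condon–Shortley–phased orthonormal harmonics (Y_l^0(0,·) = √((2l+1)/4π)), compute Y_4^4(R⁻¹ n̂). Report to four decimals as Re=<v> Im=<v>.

Re=0.0943 Im=0.0786

Need the full column D^4_{m',4} for m'=−4..4 at α=0.5501, β=2.2338, γ=1.3277.
cos(β/2)=0.438471, sin(β/2)=0.898746
d^4_{-4,4}: single k=8 term ⇒ +0.425690;  D = -0.425483-0.013276i
d^4_{-3,4}: single k=7 term ⇒ +0.587412;  D = -0.510086+0.291316i
d^4_{-2,4}: single k=6 term ⇒ +0.536143;  D = -0.257882+0.470049i
d^4_{-1,4}: single k=5 term ⇒ +0.369913;  D = +0.017864+0.369481i
d^4_{0,4}: single k=4 term ⇒ +0.201771;  D = +0.113664+0.166709i
d^4_{1,4}: single k=3 term ⇒ +0.088045;  D = +0.080311+0.036085i
d^4_{2,4}: single k=2 term ⇒ +0.030374;  D = +0.030126-0.003872i
d^4_{3,4}: single k=1 term ⇒ +0.007921;  D = +0.006169-0.004968i
d^4_{4,4}: single k=0 term ⇒ +0.001366;  D = +0.000459-0.001287i
Y_4^{m'}(θ=1.4231,φ=0.6009) and Σ D·Y over m':
  (-0.4255-0.0133i)·(-0.3134-0.2850i)  (-0.5101+0.2913i)·(-0.0410-0.1735i)  (-0.2579+0.4700i)·(-0.1001+0.2590i)  (+0.0179+0.3695i)·(-0.1618+0.1109i)  (+0.1137+0.1667i)·(+0.2504+0.0000i)  (+0.0803+0.0361i)·(+0.1618+0.1109i)  (+0.0301-0.0039i)·(-0.1001-0.2590i)  (+0.0062-0.0050i)·(+0.0410-0.1735i)  (+0.0005-0.0013i)·(-0.3134+0.2850i)
Y_4^4(R⁻¹ n̂) = +0.094255+0.078641i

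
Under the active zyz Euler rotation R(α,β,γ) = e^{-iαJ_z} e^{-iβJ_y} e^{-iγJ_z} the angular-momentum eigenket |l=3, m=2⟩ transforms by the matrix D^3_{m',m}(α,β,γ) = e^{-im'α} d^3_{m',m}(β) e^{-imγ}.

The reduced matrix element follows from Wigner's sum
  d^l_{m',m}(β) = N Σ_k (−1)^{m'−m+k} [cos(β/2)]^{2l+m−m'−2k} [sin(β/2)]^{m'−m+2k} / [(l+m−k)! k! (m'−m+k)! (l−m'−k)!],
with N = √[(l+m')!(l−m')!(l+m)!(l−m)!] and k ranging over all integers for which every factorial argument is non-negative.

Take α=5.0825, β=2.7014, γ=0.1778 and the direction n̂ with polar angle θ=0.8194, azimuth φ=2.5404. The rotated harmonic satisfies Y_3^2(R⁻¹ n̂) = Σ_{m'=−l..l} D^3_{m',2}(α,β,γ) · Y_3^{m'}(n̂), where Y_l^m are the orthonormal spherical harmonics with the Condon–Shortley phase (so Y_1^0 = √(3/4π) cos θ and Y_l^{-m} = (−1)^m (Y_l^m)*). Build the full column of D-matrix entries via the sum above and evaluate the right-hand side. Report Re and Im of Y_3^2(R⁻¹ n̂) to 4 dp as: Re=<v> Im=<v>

Re=0.1534 Im=0.1435

Need the full column D^3_{m',2} for m'=−3..3 at α=5.0825, β=2.7014, γ=0.1778.
cos(β/2)=0.218324, sin(β/2)=0.975876
d^3_{-3,2}: single k=5 term ⇒ +0.473315;  D = -0.324266+0.344789i
d^3_{-2,2}: k∈[4..5] ⇒ +0.216148 -0.863712 = -0.647564;  D = +0.600253+0.242972i
d^3_{-1,2}: k∈[3..4] ⇒ +0.061167 -0.611047 = -0.549880;  D = -0.007979+0.549823i
d^3_{0,2}: k∈[2..3] ⇒ +0.011851 -0.236778 = -0.224927;  D = -0.210855+0.078309i
d^3_{1,2}: k∈[1..2] ⇒ +0.001531 -0.061167 = -0.059636;  D = -0.039579-0.044610i
d^3_{2,2}: k∈[0..1] ⇒ +0.000108 -0.010818 = -0.010710;  D = +0.004898-0.009525i
d^3_{3,2}: single k=0 term ⇒ -0.001186;  D = +0.001179+0.000124i
Y_3^{m'}(θ=0.8194,φ=2.5404) and Σ D·Y over m':
  (-0.3243+0.3448i)·(+0.0376-0.1584i)  (+0.6003+0.2430i)·(+0.1342+0.3475i)  (-0.0080+0.5498i)·(-0.2590-0.1777i)  (-0.2109+0.0783i)·(-0.1707+0.0000i)  (-0.0396-0.0446i)·(+0.2590-0.1777i)  (+0.0049-0.0095i)·(+0.1342-0.3475i)  (+0.0012+0.0001i)·(-0.0376-0.1584i)
Y_3^2(R⁻¹ n̂) = +0.153412+0.143456i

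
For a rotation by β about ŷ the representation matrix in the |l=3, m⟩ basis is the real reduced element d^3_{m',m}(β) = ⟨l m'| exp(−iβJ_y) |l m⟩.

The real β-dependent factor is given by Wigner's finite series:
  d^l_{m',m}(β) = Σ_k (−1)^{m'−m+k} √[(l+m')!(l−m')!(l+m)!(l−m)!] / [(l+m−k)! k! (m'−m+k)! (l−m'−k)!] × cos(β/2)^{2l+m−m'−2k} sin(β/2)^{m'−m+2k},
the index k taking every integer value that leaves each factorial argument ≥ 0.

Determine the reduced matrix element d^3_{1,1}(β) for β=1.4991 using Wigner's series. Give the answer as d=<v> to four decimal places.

d^3_{1,1}(β=1.4991) via Wigner's sum:
Half-angle: c=0.731996, s=0.681309. N=√(24·2·24·2)=48.000000
k∈{0,1,2} keeps every argument non-negative
  k=0: (−1)^0·48.0000/(48)·0.7320^6·0.6813^0 = +0.153833
  k=1: (−1)^1·48.0000/(6)·0.7320^4·0.6813^2 = -1.066136
  k=2: (−1)^2·48.0000/(8)·0.7320^2·0.6813^4 = +0.692701
d^3_{1,1}(1.4991) = +0.153833 -1.066136 +0.692701 = -0.219602

d=-0.2196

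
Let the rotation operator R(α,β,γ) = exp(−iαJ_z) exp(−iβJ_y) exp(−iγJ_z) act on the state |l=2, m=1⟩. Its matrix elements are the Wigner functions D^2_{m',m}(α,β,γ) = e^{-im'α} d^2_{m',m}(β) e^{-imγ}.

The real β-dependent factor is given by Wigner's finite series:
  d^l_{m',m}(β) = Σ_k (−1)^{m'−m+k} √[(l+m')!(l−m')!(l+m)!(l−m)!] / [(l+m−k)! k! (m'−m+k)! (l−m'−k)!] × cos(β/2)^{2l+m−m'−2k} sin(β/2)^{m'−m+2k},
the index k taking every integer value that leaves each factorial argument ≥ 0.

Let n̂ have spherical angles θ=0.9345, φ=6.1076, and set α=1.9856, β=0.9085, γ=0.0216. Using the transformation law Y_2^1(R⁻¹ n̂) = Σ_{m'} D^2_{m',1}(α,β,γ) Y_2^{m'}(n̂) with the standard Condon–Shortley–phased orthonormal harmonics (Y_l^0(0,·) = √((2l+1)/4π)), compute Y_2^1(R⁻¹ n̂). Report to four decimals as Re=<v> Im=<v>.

Need the full column D^2_{m',1} for m'=−2..2 at α=1.9856, β=0.9085, γ=0.0216.
cos(β/2)=0.898590, sin(β/2)=0.438788
d^2_{-2,1}: single k=3 term ⇒ +0.151830;  D = -0.104905-0.109760i
d^2_{-1,1}: k∈[2..3] ⇒ +0.466396 -0.037070 = +0.429327;  D = -0.164496+0.396563i
d^2_{0,1}: k∈[1..2] ⇒ +0.779859 -0.185953 = +0.593906;  D = +0.593768-0.012827i
d^2_{1,1}: k∈[0..1] ⇒ +0.651999 -0.466396 = +0.185603;  D = -0.078451-0.168208i
d^2_{2,1}: single k=0 term ⇒ -0.636752;  D = +0.419668-0.478887i
Y_2^{m'}(θ=0.9345,φ=6.1076) and Σ D·Y over m':
  (-0.1049-0.1098i)·(+0.2346+0.0860i)  (-0.1645+0.3966i)·(+0.3635+0.0645i)  (+0.5938-0.0128i)·(+0.0187+0.0000i)  (-0.0785-0.1682i)·(-0.3635+0.0645i)  (+0.4197-0.4789i)·(+0.2346-0.0860i)
Y_2^1(R⁻¹ n̂) = +0.007217+0.006206i

Re=0.0072 Im=0.0062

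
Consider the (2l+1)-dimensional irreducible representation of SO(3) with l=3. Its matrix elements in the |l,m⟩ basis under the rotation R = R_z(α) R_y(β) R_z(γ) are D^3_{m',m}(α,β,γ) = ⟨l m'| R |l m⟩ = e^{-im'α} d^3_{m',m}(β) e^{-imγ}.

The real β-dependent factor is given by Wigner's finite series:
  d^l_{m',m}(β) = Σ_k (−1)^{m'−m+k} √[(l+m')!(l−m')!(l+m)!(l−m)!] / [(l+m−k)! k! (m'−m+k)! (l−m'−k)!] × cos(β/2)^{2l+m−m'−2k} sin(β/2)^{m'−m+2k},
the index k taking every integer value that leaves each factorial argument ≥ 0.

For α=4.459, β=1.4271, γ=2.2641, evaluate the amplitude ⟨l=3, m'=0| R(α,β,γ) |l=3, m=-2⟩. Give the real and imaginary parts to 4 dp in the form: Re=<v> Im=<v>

D^3_{0,-2}(4.459,1.4271,2.2641) = e^{-i·0·4.459}·d^3_{0,-2}(1.4271)·e^{-i·-2·2.2641}. Compute d first:
Half-angle: c=0.756043, s=0.654522. N=√(6·6·1·120)=65.726707
k∈{0,1} keeps every argument non-negative
  k=0: (−1)^2·65.7267/(12)·0.7560^4·0.6545^2 = +0.766646
  k=1: (−1)^3·65.7267/(12)·0.7560^2·0.6545^4 = -0.574580
d^3_{0,-2}(1.4271) = +0.766646 -0.574580 = +0.192067
Phases: e^{-i·(0)·4.459}=+1.000000+0.000000i, e^{-i·(-2)·2.2641}=-0.183149-0.983085i ⇒ D=-0.035177-0.188818i

Re=-0.0352 Im=-0.1888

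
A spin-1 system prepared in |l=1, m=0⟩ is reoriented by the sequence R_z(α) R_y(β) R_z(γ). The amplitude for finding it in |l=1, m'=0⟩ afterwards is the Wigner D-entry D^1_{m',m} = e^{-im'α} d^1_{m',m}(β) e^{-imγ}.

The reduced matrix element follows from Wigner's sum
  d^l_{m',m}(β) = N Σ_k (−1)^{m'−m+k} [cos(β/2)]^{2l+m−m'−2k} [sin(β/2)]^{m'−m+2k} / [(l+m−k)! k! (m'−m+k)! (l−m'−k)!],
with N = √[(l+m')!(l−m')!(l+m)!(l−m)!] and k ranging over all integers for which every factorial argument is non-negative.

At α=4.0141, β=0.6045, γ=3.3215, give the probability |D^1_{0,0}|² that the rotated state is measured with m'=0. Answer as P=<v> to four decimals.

P=0.6770

First d^1_{0,0}(β=0.6045), then the phase factors e^{-i(0)α} and e^{-i(0)γ}:
c=cos(0.6045/2)=0.954669, s=sin(0.6045/2)=0.297669; N=√[1·1·1·1]=1.000000
k: max(0,(0)−(0))=0 … min(1+(0),1−(0))=1
  k=0: (−1)^0·1.0000/(1)·0.9547^2·0.2977^0 = +0.911393
  k=1: (−1)^1·1.0000/(1)·0.9547^0·0.2977^2 = -0.088607
d^1_{0,0}(0.6045) = +0.911393 -0.088607 = +0.822786
|D^1_{0,0}|² = |d^1_{0,0}(β)|² = (+0.822786)² = 0.676977 (the z-rotation phases have unit modulus)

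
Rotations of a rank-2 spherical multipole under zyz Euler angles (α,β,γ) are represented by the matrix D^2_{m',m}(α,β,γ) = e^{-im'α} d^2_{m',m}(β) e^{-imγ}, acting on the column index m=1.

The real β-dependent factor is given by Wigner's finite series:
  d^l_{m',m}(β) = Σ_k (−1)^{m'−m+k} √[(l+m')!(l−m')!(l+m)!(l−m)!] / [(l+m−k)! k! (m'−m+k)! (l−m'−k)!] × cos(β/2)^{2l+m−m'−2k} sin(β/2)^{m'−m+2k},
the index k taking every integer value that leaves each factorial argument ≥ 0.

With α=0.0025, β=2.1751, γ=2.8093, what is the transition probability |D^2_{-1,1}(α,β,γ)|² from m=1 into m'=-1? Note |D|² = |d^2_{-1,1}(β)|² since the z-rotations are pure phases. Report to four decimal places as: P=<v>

D^2_{-1,1}(0.0025,2.1751,2.8093) = e^{-i·-1·0.0025}·d^2_{-1,1}(2.1751)·e^{-i·1·2.8093}. Compute d first:
c=cos(2.1751/2)=0.464656, s=sin(2.1751/2)=0.885491; N=√[1·6·6·1]=6.000000
k∈{2,3} keeps every argument non-negative
  k=2: (−1)^0·6.0000/(2)·0.4647^2·0.8855^2 = +0.507871
  k=3: (−1)^1·6.0000/(6)·0.4647^0·0.8855^4 = -0.614804
d^2_{-1,1}(2.1751) = +0.507871 -0.614804 = -0.106934
|D^2_{-1,1}|² = |d^2_{-1,1}(β)|² = (-0.106934)² = 0.011435 (the z-rotation phases have unit modulus)

P=0.0114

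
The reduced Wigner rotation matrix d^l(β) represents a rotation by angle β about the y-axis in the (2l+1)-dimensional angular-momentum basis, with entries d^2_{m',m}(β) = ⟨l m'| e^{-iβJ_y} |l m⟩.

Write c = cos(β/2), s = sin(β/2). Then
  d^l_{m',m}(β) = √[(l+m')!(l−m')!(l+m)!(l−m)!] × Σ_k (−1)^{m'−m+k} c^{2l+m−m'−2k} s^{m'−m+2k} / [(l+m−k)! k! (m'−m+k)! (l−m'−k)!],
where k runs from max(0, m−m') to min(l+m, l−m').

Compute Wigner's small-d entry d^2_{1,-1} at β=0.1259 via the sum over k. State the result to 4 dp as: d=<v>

d=0.0118

d^2_{1,-1}(β=0.1259) via Wigner's sum:
c=cos(0.1259/2)=0.998019, s=sin(0.1259/2)=0.062908; N=√[6·1·1·6]=6.000000
k: max(0,(-1)−(1))=0 … min(2+(-1),2−(1))=1
  k=0: (−1)^2·6.0000/(2)·0.9980^2·0.0629^2 = +0.011825
  k=1: (−1)^3·6.0000/(6)·0.9980^0·0.0629^4 = -0.000016
d^2_{1,-1}(0.1259) = +0.011825 -0.000016 = +0.011810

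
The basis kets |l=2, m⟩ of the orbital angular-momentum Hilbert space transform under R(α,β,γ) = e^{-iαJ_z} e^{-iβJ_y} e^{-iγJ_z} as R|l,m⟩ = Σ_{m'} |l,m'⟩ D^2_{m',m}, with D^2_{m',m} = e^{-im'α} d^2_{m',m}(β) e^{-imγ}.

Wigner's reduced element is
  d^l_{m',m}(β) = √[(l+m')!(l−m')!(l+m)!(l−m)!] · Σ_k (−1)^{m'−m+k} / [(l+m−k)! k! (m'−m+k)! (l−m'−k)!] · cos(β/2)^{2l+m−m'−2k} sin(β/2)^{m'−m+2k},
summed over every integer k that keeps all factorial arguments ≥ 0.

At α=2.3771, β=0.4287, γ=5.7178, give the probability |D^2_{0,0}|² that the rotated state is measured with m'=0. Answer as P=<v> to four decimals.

Split into d^2_{0,0}(β=0.4287) × two z-phases.
With c≡cos(β/2)=0.977115 and s≡sin(β/2)=0.212712, N=[2·2·2·2]^{1/2}=4.000000
Admissible k: 0..2 (factorial args all ≥0)
  k=0: (−1)^0·4.0000/(4)·0.9771^4·0.2127^0 = +0.911554
  k=1: (−1)^1·4.0000/(1)·0.9771^2·0.2127^2 = -0.172797
  k=2: (−1)^2·4.0000/(4)·0.9771^0·0.2127^4 = +0.002047
d^2_{0,0}(0.4287) = +0.911554 -0.172797 +0.002047 = +0.740804
|D^2_{0,0}|² = |d^2_{0,0}(β)|² = (+0.740804)² = 0.548791 (the z-rotation phases have unit modulus)

P=0.5488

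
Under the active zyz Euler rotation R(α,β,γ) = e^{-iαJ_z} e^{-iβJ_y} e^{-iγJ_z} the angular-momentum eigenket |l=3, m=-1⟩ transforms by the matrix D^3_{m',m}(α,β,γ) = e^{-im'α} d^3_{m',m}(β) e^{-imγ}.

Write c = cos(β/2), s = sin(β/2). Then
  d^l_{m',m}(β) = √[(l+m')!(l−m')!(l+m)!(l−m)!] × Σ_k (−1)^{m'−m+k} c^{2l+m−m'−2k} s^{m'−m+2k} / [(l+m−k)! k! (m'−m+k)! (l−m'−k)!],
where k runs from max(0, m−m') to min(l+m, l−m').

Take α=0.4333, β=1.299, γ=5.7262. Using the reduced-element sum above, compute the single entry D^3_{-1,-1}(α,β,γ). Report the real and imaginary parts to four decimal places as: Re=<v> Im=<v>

First d^3_{-1,-1}(β=1.299), then the phase factors e^{-i(-1)α} and e^{-i(-1)γ}:
c=cos(1.299/2)=0.796386, s=sin(1.299/2)=0.604788; N=√[2·24·2·24]=48.000000
Admissible k: 0..2 (factorial args all ≥0)
  k=0: (−1)^0·48.0000/(48)·0.7964^6·0.6048^0 = +0.255119
  k=1: (−1)^1·48.0000/(6)·0.7964^4·0.6048^2 = -1.177042
  k=2: (−1)^2·48.0000/(8)·0.7964^2·0.6048^4 = +0.509111
d^3_{-1,-1}(1.299) = +0.255119 -1.177042 +0.509111 = -0.412812
D = (+0.907585+0.419868i)·(-0.412812)·(+0.848853-0.528630i) = -0.409658+0.050929i

Re=-0.4097 Im=0.0509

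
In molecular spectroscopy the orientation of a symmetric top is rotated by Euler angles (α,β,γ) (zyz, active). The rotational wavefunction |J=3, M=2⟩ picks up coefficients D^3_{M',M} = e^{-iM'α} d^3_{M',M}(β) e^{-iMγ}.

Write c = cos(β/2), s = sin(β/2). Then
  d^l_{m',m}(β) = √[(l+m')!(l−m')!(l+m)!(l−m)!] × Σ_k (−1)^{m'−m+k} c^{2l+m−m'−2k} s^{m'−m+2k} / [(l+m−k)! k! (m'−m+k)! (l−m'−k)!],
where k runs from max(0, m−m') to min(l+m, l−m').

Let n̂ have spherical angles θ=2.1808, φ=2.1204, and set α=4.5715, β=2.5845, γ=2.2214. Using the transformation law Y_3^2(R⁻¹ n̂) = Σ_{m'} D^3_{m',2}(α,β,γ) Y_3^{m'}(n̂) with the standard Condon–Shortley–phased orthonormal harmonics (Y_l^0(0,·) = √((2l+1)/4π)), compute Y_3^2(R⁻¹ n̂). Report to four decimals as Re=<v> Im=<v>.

Need the full column D^3_{m',2} for m'=−3..3 at α=4.5715, β=2.5845, γ=2.2214.
cos(β/2)=0.274958, sin(β/2)=0.961456
d^3_{-3,2}: single k=5 term ⇒ +0.553337;  D = -0.546867+0.084373i
d^3_{-2,2}: k∈[4..5] ⇒ +0.323014 -0.789909 = -0.466895;  D = +0.005691+0.466860i
d^3_{-1,2}: k∈[3..4] ⇒ +0.116847 -0.714355 = -0.597508;  D = -0.592566-0.076687i
d^3_{0,2}: k∈[2..3] ⇒ +0.028939 -0.353844 = -0.324905;  D = +0.086534-0.313170i
d^3_{1,2}: k∈[1..2] ⇒ +0.004778 -0.116847 = -0.112069;  D = +0.102760+0.044721i
d^3_{2,2}: k∈[0..1] ⇒ +0.000432 -0.026418 = -0.025986;  D = -0.013613+0.022135i
d^3_{3,2}: single k=0 term ⇒ -0.003701;  D = -0.002849-0.002362i
Y_3^{m'}(θ=2.1808,φ=2.1204) and Σ D·Y over m':
  (-0.5469+0.0844i)·(+0.2290-0.0179i)  (+0.0057+0.4669i)·(+0.1787-0.3504i)  (-0.5926-0.0767i)·(-0.0887-0.1448i)  (+0.0865-0.3132i)·(+0.2906+0.0000i)  (+0.1028+0.0447i)·(+0.0887-0.1448i)  (-0.0136+0.0221i)·(+0.1787+0.3504i)  (-0.0028-0.0024i)·(-0.2290-0.0179i)
Y_3^2(R⁻¹ n̂) = +0.113452+0.101008i

Re=0.1135 Im=0.1010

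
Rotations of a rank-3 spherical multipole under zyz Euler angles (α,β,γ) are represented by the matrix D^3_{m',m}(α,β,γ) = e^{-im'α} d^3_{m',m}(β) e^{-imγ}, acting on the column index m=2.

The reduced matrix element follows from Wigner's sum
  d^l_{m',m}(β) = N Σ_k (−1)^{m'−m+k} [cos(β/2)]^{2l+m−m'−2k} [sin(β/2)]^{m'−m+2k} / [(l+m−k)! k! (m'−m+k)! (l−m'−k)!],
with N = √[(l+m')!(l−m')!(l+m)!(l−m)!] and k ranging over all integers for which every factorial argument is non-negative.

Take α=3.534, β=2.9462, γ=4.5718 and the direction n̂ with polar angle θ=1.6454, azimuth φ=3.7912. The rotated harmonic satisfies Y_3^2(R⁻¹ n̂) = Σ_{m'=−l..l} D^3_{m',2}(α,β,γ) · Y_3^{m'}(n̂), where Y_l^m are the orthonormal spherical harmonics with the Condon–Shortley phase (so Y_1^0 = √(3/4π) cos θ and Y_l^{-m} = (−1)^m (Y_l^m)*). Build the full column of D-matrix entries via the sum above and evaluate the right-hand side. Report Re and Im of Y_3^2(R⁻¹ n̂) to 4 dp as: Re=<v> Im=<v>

Need the full column D^3_{m',2} for m'=−3..3 at α=3.534, β=2.9462, γ=4.5718.
cos(β/2)=0.097541, sin(β/2)=0.995232
d^3_{-3,2}: single k=5 term ⇒ +0.233283;  D = +0.026165+0.231811i
d^3_{-2,2}: k∈[4..5] ⇒ +0.046670 -0.971728 = -0.925058;  D = +0.447391+0.809675i
d^3_{-1,2}: k∈[3..4] ⇒ +0.005786 -0.301167 = -0.295381;  D = -0.230867-0.184257i
d^3_{0,2}: k∈[2..3] ⇒ +0.000491 -0.051125 = -0.050634;  D = +0.048645+0.014050i
d^3_{1,2}: k∈[1..2] ⇒ +0.000028 -0.005786 = -0.005758;  D = -0.005722+0.000639i
d^3_{2,2}: k∈[0..1] ⇒ +0.000001 -0.000448 = -0.000447;  D = +0.000392-0.000216i
d^3_{3,2}: single k=0 term ⇒ -0.000022;  D = -0.000013+0.000017i
Y_3^{m'}(θ=1.6454,φ=3.7912) and Σ D·Y over m':
  (+0.0262+0.2318i)·(+0.1527+0.3845i)  (+0.4474+0.8097i)·(-0.0203+0.0730i)  (-0.2309-0.1843i)·(+0.2495-0.1895i)  (+0.0486+0.0141i)·(+0.0827+0.0000i)  (-0.0057+0.0006i)·(-0.2495-0.1895i)  (+0.0004-0.0002i)·(-0.0203-0.0730i)  (-0.0000+0.0000i)·(-0.1527+0.3845i)
Y_3^2(R⁻¹ n̂) = -0.240303+0.061492i

Re=-0.2403 Im=0.0615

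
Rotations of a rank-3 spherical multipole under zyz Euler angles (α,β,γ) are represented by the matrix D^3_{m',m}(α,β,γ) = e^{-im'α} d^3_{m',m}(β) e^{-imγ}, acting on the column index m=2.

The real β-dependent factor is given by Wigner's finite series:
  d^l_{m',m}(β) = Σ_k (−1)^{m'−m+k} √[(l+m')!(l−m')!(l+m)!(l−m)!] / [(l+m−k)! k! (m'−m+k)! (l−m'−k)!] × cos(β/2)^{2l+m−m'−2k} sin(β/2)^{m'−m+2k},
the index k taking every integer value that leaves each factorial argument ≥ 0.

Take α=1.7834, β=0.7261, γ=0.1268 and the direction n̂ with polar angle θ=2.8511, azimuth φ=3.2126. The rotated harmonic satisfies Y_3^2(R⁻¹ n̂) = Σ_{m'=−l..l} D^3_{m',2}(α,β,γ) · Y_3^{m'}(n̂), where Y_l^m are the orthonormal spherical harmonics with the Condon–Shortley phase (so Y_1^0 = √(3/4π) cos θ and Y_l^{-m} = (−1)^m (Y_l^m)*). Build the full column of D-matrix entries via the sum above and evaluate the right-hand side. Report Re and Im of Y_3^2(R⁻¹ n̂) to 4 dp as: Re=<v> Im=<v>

Re=-0.3149 Im=-0.1935

Need the full column D^3_{m',2} for m'=−3..3 at α=1.7834, β=0.7261, γ=0.1268.
cos(β/2)=0.934818, sin(β/2)=0.355127
d^3_{-3,2}: single k=5 term ⇒ +0.012934;  D = +0.004848-0.011991i
d^3_{-2,2}: k∈[4..5] ⇒ +0.069496 -0.002006 = +0.067490;  D = -0.066499-0.011525i
d^3_{-1,2}: k∈[3..4] ⇒ +0.231400 -0.016697 = +0.214702;  D = +0.008800+0.214522i
d^3_{0,2}: k∈[2..3] ⇒ +0.527517 -0.076129 = +0.451388;  D = +0.436951-0.113249i
d^3_{1,2}: k∈[1..2] ⇒ +0.801714 -0.231400 = +0.570314;  D = -0.256355-0.509451i
d^3_{2,2}: k∈[0..1] ⇒ +0.667364 -0.481555 = +0.185809;  D = -0.144619+0.116663i
d^3_{3,2}: single k=0 term ⇒ -0.621005;  D = -0.483116-0.390186i
Y_3^{m'}(θ=2.8511,φ=3.2126) and Σ D·Y over m':
  (+0.0048-0.0120i)·(-0.0096+0.0021i)  (-0.0665-0.0115i)·(-0.0795+0.0114i)  (+0.0088+0.2145i)·(-0.3315+0.0236i)  (+0.4370-0.1132i)·(-0.5684+0.0000i)  (-0.2564-0.5095i)·(+0.3315+0.0236i)  (-0.1446+0.1167i)·(-0.0795-0.0114i)  (-0.4831-0.3902i)·(+0.0096+0.0021i)
Y_3^2(R⁻¹ n̂) = -0.314903-0.193518i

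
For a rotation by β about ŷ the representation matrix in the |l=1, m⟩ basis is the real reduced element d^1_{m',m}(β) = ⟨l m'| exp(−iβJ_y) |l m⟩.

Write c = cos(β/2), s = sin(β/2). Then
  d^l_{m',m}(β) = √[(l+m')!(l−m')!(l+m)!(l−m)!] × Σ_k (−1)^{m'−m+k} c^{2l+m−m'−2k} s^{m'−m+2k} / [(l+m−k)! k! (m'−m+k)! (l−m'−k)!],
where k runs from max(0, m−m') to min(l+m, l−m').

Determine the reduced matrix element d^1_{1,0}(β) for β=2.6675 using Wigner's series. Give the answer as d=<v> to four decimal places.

d=-0.3228

d^1_{1,0}(β=2.6675) via Wigner's sum:
c=cos(2.6675/2)=0.234833, s=sin(2.6675/2)=0.972036; N=√[2·1·1·1]=1.414214
Admissible k: 0..0 (factorial args all ≥0)
  k=0: (−1)^1·1.4142/(1)·0.2348^1·0.9720^1 = -0.322816
d^1_{1,0}(2.6675) = -0.322816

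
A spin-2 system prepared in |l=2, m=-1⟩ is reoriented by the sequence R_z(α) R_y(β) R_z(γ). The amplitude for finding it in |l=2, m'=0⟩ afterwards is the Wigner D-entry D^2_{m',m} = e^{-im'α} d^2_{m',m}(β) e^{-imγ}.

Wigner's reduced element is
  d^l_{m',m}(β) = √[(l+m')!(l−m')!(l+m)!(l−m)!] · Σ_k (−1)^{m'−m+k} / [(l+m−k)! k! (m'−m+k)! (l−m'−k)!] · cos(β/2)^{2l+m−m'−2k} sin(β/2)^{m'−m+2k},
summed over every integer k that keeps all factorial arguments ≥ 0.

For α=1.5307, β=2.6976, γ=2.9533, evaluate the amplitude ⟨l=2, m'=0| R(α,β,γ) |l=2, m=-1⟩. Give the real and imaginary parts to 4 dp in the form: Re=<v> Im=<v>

First d^2_{0,-1}(β=2.6976), then the phase factors e^{-i(0)α} and e^{-i(-1)γ}:
c=cos(2.6976/2)=0.220177, s=sin(2.6976/2)=0.975460; N=√[2·2·1·6]=4.898979
k: max(0,(-1)−(0))=0 … min(2+(-1),2−(0))=1
  k=0: (−1)^1·4.8990/(2)·0.2202^3·0.9755^1 = -0.025504
  k=1: (−1)^2·4.8990/(2)·0.2202^1·0.9755^3 = +0.500584
d^2_{0,-1}(2.6976) = -0.025504 +0.500584 = +0.475080
D = (+1.000000+0.000000i)·(+0.475080)·(-0.982325+0.187182i) = -0.466683+0.088926i

Re=-0.4667 Im=0.0889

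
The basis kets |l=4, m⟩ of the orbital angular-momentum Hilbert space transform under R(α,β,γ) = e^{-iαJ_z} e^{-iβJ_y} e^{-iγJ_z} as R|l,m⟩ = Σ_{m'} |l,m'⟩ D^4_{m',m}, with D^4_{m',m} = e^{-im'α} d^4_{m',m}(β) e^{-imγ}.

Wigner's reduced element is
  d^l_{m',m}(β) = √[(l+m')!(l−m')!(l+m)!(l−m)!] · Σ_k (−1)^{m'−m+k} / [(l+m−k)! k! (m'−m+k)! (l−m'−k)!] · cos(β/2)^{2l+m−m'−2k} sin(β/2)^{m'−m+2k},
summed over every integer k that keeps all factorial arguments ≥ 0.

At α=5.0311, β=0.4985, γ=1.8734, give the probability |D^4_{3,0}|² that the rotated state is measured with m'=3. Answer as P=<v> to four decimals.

First d^4_{3,0}(β=0.4985), then the phase factors e^{-i(3)α} and e^{-i(0)γ}:
Half-angle: c=0.969098, s=0.246677. N=√(5040·1·24·24)=1703.830978
k: max(0,(0)−(3))=0 … min(4+(0),4−(3))=1
  k=0: (−1)^3·1703.8310/(144)·0.9691^5·0.2467^3 = -0.151806
  k=1: (−1)^4·1703.8310/(144)·0.9691^3·0.2467^5 = +0.009836
d^4_{3,0}(0.4985) = -0.151806 +0.009836 = -0.141970
|D^4_{3,0}|² = |d^4_{3,0}(β)|² = (-0.141970)² = 0.020156 (the z-rotation phases have unit modulus)

P=0.0202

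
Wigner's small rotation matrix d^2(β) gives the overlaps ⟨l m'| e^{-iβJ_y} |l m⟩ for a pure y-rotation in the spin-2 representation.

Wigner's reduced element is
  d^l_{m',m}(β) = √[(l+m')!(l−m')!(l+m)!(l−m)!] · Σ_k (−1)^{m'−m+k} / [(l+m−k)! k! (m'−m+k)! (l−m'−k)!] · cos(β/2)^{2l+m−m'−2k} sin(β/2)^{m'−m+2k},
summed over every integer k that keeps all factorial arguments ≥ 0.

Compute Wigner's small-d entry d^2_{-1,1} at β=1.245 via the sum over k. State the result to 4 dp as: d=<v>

d=0.5576

d^2_{-1,1}(β=1.245) via Wigner's sum:
c=cos(1.245/2)=0.812423, s=sin(1.245/2)=0.583068; N=√[1·6·6·1]=6.000000
k: max(0,(1)−(-1))=2 … min(2+(1),2−(-1))=3
  k=2: (−1)^0·6.0000/(2)·0.8124^2·0.5831^2 = +0.673170
  k=3: (−1)^1·6.0000/(6)·0.8124^0·0.5831^4 = -0.115578
d^2_{-1,1}(1.245) = +0.673170 -0.115578 = +0.557591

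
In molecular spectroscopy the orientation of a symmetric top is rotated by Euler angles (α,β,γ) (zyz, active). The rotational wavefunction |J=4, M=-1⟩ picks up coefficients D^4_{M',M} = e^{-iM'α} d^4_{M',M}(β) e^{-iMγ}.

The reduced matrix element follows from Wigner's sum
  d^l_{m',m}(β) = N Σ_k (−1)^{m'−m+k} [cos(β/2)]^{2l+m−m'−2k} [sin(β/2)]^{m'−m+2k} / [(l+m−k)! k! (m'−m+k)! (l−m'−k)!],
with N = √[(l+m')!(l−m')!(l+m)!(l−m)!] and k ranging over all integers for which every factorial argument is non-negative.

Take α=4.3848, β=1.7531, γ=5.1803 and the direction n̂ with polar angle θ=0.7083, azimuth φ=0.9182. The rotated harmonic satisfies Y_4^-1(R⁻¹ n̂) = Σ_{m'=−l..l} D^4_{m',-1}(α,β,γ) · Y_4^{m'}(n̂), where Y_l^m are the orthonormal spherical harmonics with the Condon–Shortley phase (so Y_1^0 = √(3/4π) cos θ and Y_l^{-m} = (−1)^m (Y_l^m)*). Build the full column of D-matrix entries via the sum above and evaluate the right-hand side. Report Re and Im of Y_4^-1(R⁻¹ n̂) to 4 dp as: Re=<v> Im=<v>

Need the full column D^4_{m',-1} for m'=−4..4 at α=4.3848, β=1.7531, γ=5.1803.
cos(β/2)=0.639806, sin(β/2)=0.768536
d^4_{-4,-1}: single k=3 term ⇒ +0.364191;  D = -0.271786-0.242420i
d^4_{-3,-1}: k∈[2..3] ⇒ +0.321581 -0.773340 = -0.451759;  D = -0.393195+0.222450i
d^4_{-2,-1}: k∈[1..3] ⇒ +0.143100 -1.032386 +0.993075 = +0.103790;  D = +0.019323+0.101975i
d^4_{-1,-1}: k∈[0..3] ⇒ +0.028079 -0.607731 +1.753770 -0.843496 = +0.330623;  D = -0.327373-0.046242i
d^4_{0,-1}: k∈[0..3] ⇒ -0.150841 +1.305876 -1.884228 +0.453120 = -0.276072;  D = -0.124515+0.246398i
d^4_{1,-1}: k∈[0..3] ⇒ +0.405154 -1.753770 +1.265244 -0.121707 = -0.205079;  D = -0.143541-0.146471i
d^4_{2,-1}: k∈[0..2] ⇒ -0.688257 +1.489613 -0.429868 = +0.371488;  D = -0.334875+0.160817i
d^4_{3,-1}: k∈[0..1] ⇒ +0.773340 -0.669504 = +0.103836;  D = -0.012443-0.103088i
d^4_{4,-1}: single k=0 term ⇒ -0.525486;  D = -0.514217-0.108242i
Y_4^{m'}(θ=0.7083,φ=0.9182) and Σ D·Y over m':
  (-0.2718-0.2424i)·(-0.0683+0.0402i)  (-0.3932+0.2225i)·(-0.2424-0.0988i)  (+0.0193+0.1020i)·(-0.1129-0.4150i)  (-0.3274-0.0462i)·(+0.1473-0.1927i)  (-0.1245+0.2464i)·(-0.2814+0.0000i)  (-0.1435-0.1465i)·(-0.1473-0.1927i)  (-0.3349+0.1608i)·(-0.1129+0.4150i)  (-0.0124-0.1031i)·(+0.2424-0.0988i)  (-0.5142-0.1082i)·(-0.0683-0.0402i)
Y_4^-1(R⁻¹ n̂) = +0.145201-0.145603i

Re=0.1452 Im=-0.1456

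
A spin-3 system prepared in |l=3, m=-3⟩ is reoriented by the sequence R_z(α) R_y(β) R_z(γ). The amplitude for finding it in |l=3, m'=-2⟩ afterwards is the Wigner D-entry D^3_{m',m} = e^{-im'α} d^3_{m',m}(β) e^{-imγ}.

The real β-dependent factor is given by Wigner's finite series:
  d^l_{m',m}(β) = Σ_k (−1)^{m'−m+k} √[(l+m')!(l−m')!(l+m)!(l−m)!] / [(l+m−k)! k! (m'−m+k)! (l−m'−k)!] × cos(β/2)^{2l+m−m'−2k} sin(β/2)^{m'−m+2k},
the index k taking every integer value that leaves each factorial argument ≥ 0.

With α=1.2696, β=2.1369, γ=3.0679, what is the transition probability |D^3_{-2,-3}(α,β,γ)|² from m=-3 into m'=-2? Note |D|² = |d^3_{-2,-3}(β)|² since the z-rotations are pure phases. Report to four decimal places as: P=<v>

First d^3_{-2,-3}(β=2.1369), then the phase factors e^{-i(-2)α} and e^{-i(-3)γ}:
With c≡cos(β/2)=0.481483 and s≡sin(β/2)=0.876455, N=[1·120·1·720]^{1/2}=293.938769
Admissible k: 0..0 (factorial args all ≥0)
  k=0: (−1)^1·293.9388/(120)·0.4815^5·0.8765^1 = -0.055554
d^3_{-2,-3}(2.1369) = -0.055554
|D^3_{-2,-3}|² = |d^3_{-2,-3}(β)|² = (-0.055554)² = 0.003086 (the z-rotation phases have unit modulus)

P=0.0031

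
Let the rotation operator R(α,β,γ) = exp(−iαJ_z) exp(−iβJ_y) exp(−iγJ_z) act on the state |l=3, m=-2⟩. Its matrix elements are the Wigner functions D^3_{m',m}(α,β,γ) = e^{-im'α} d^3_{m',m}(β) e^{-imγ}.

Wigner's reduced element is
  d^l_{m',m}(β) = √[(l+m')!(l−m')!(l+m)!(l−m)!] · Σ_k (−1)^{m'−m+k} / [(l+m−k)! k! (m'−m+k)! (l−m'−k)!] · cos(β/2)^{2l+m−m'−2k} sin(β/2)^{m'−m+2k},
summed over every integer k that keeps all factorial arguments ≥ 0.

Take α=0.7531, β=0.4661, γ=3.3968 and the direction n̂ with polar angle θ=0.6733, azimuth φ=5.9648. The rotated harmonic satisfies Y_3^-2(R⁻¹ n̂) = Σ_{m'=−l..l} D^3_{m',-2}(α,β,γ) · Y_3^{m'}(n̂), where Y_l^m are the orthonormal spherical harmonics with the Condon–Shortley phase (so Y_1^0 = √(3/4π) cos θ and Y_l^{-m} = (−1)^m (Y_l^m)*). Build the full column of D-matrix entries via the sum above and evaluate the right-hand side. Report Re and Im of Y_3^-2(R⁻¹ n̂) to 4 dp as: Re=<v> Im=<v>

Re=-0.1787 Im=-0.1904

Need the full column D^3_{m',-2} for m'=−3..3 at α=0.7531, β=0.4661, γ=3.3968.
cos(β/2)=0.972967, sin(β/2)=0.230946
d^3_{-3,-2}: single k=1 term ⇒ +0.493260;  D = -0.459544+0.179234i
d^3_{-2,-2}: k∈[0..1] ⇒ +0.848374 -0.238992 = +0.609382;  D = -0.262763+0.549820i
d^3_{-1,-2}: k∈[0..1] ⇒ -0.636796 +0.071756 = -0.565040;  D = -0.170907-0.538573i
d^3_{0,-2}: k∈[0..1] ⇒ +0.261802 -0.014750 = +0.247052;  D = +0.215563+0.120695i
d^3_{1,-2}: k∈[0..1] ⇒ -0.071756 +0.002021 = -0.069734;  D = -0.067691+0.016758i
d^3_{2,-2}: k∈[0..1] ⇒ +0.013465 -0.000152 = +0.013313;  D = +0.007240-0.011172i
d^3_{3,-2}: single k=0 term ⇒ -0.001566;  D = +0.000277+0.001541i
Y_3^{m'}(θ=0.6733,φ=5.9648) and Σ D·Y over m':
  (-0.4595+0.1792i)·(+0.0584+0.0826i)  (-0.2628+0.5498i)·(+0.2498+0.1847i)  (-0.1709-0.5386i)·(+0.3935+0.1297i)  (+0.2156+0.1207i)·(+0.0163+0.0000i)  (-0.0677+0.0168i)·(-0.3935+0.1297i)  (+0.0072-0.0112i)·(+0.2498-0.1847i)  (+0.0003+0.0015i)·(-0.0584+0.0826i)
Y_3^-2(R⁻¹ n̂) = -0.178675-0.190369i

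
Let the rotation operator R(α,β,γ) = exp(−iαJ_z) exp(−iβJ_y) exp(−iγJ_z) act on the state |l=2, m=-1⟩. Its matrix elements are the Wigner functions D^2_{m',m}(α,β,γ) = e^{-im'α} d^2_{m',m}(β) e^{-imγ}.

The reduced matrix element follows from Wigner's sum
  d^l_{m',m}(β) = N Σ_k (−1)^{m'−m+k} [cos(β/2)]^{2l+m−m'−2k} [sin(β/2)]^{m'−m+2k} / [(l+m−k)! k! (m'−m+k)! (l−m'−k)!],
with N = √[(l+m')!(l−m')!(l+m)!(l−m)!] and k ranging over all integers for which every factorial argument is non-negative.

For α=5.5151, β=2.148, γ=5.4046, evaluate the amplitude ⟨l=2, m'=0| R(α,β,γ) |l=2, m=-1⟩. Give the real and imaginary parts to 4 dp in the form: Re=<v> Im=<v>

First d^2_{0,-1}(β=2.148), then the phase factors e^{-i(0)α} and e^{-i(-1)γ}:
With c≡cos(β/2)=0.476612 and s≡sin(β/2)=0.879114, N=[2·2·1·6]^{1/2}=4.898979
k: max(0,(-1)−(0))=0 … min(2+(-1),2−(0))=1
  k=0: (−1)^1·4.8990/(2)·0.4766^3·0.8791^1 = -0.233139
  k=1: (−1)^2·4.8990/(2)·0.4766^1·0.8791^3 = +0.793187
d^2_{0,-1}(2.148) = -0.233139 +0.793187 = +0.560049
D = (+1.000000+0.000000i)·(+0.560049)·(+0.638241-0.769837i) = +0.357446-0.431146i

Re=0.3574 Im=-0.4311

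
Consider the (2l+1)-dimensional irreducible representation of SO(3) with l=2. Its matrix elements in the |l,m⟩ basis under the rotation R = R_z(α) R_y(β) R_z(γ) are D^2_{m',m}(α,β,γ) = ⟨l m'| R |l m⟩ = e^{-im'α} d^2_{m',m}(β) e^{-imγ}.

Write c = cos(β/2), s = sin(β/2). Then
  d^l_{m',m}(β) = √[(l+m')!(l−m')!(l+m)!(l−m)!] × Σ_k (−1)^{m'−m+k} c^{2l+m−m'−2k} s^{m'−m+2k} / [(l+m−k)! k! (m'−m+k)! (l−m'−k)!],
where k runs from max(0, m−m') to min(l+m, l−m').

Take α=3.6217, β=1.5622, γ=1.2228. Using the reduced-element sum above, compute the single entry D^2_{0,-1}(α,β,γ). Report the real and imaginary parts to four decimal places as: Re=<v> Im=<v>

Re=-0.0036 Im=-0.0099

Split into d^2_{0,-1}(β=1.5622) × two z-phases.
With c≡cos(β/2)=0.710140 and s≡sin(β/2)=0.704061, N=[2·2·1·6]^{1/2}=4.898979
The bounds max(0,m−m')=0 and min(l+m,l−m')=1 give 2 terms
  k=0: (−1)^1·4.8990/(2)·0.7101^3·0.7041^1 = -0.617614
  k=1: (−1)^2·4.8990/(2)·0.7101^1·0.7041^3 = +0.607086
d^2_{0,-1}(1.5622) = -0.617614 +0.607086 = -0.010528
Phases: e^{-i·(0)·3.6217}=+1.000000+0.000000i, e^{-i·(-1)·1.2228}=+0.341015+0.940058i ⇒ D=-0.003590-0.009897i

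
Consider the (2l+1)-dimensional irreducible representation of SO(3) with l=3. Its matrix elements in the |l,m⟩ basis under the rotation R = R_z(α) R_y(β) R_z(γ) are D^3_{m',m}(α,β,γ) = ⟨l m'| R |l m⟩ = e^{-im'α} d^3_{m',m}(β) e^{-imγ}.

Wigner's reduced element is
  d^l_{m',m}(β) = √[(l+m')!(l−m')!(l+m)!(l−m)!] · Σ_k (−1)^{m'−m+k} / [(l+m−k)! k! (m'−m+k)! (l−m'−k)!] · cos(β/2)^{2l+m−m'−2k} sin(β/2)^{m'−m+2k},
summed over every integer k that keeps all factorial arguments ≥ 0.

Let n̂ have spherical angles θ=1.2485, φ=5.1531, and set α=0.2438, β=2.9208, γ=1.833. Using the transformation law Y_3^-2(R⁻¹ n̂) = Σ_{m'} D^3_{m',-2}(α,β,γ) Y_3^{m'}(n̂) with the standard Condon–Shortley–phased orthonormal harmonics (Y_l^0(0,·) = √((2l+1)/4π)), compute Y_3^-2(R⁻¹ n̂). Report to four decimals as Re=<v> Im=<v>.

Re=-0.1266 Im=-0.2209

Need the full column D^3_{m',-2} for m'=−3..3 at α=0.2438, β=2.9208, γ=1.833.
cos(β/2)=0.110172, sin(β/2)=0.993913
d^3_{-3,-2}: single k=1 term ⇒ +0.000040;  D = -0.000012-0.000038i
d^3_{-2,-2}: k∈[0..1] ⇒ +0.000002 -0.000728 = -0.000726;  D = +0.000385+0.000616i
d^3_{-1,-2}: k∈[0..1] ⇒ -0.000051 +0.008304 = +0.008253;  D = -0.005935-0.005735i
d^3_{0,-2}: k∈[0..1] ⇒ +0.000797 -0.064878 = -0.064081;  D = +0.055470+0.032085i
d^3_{1,-2}: k∈[0..1] ⇒ -0.008304 +0.337919 = +0.329615;  D = -0.316723-0.091283i
d^3_{2,-2}: k∈[0..1] ⇒ +0.059225 -0.964026 = -0.904801;  D = +0.904188+0.033296i
d^3_{3,-2}: single k=0 term ⇒ -0.261751;  D = +0.256164-0.053794i
Y_3^{m'}(θ=1.2485,φ=5.1531) and Σ D·Y over m':
  (-0.0000-0.0000i)·(-0.3451-0.0876i)  (+0.0004+0.0006i)·(-0.1852+0.2247i)  (-0.0059-0.0057i)·(-0.0652-0.1382i)  (+0.0555+0.0321i)·(-0.2953+0.0000i)  (-0.3167-0.0913i)·(+0.0652-0.1382i)  (+0.9042+0.0333i)·(-0.1852-0.2247i)  (+0.2562-0.0538i)·(+0.3451-0.0876i)
Y_3^-2(R⁻¹ n̂) = -0.126572-0.220855i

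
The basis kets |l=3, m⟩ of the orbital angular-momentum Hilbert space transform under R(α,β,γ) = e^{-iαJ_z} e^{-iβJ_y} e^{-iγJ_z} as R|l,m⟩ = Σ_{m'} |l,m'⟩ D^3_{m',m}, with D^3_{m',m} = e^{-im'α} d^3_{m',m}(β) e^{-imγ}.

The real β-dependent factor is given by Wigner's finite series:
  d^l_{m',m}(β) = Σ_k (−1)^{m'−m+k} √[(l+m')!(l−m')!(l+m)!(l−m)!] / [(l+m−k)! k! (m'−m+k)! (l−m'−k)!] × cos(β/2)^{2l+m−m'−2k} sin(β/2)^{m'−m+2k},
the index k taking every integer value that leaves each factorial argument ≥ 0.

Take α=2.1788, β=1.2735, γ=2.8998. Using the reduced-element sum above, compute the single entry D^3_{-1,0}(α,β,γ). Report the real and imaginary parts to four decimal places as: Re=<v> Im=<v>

Re=0.1350 Im=-0.1940

D^3_{-1,0}(2.1788,1.2735,2.8998) = e^{-i·-1·2.1788}·d^3_{-1,0}(1.2735)·e^{-i·0·2.8998}. Compute d first:
With c≡cos(β/2)=0.804032 and s≡sin(β/2)=0.594585, N=[2·24·6·6]^{1/2}=41.569219
k: max(0,(0)−(-1))=1 … min(3+(0),3−(-1))=3
  k=1: (−1)^0·41.5692/(12)·0.8040^5·0.5946^1 = +0.692106
  k=2: (−1)^1·41.5692/(4)·0.8040^3·0.5946^3 = -1.135469
  k=3: (−1)^2·41.5692/(12)·0.8040^1·0.5946^5 = +0.206983
d^3_{-1,0}(1.2735) = +0.692106 -1.135469 +0.206983 = -0.236380
D = (-0.571230+0.820790i)·(-0.236380)·(+1.000000+0.000000i) = +0.135027-0.194018i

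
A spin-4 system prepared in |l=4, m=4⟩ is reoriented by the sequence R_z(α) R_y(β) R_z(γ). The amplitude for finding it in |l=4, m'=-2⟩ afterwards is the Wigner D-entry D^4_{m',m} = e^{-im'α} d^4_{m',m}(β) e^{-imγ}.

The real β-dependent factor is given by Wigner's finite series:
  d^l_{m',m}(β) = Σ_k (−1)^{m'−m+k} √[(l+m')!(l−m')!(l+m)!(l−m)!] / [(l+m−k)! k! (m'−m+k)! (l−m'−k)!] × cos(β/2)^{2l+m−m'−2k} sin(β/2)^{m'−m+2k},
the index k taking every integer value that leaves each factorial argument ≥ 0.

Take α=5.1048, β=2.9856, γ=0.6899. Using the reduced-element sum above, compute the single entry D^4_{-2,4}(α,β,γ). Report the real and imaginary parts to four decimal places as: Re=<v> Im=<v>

Re=0.0124 Im=0.0290

D^4_{-2,4}(5.1048,2.9856,0.6899) = e^{-i·-2·5.1048}·d^4_{-2,4}(2.9856)·e^{-i·4·0.6899}. Compute d first:
With c≡cos(β/2)=0.077917 and s≡sin(β/2)=0.996960, N=[2·720·40320·1]^{1/2}=7619.763776
Admissible k: 6..6 (factorial args all ≥0)
  k=6: (−1)^0·7619.7638/(1440)·0.0779^2·0.9970^6 = +0.031544
d^4_{-2,4}(2.9856) = +0.031544
Phases: e^{-i·(-2)·5.1048}=-0.707514-0.706699i, e^{-i·(4)·0.6899}=-0.927924-0.372770i ⇒ D=+0.012399+0.029005i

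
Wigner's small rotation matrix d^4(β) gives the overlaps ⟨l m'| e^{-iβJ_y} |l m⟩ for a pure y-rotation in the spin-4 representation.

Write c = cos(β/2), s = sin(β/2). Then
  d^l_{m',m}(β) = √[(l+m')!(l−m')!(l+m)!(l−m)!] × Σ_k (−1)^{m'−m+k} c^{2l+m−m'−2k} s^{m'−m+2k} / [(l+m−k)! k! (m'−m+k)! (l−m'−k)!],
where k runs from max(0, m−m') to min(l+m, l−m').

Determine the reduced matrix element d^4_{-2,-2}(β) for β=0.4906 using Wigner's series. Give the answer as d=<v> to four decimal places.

d^4_{-2,-2}(β=0.4906) via Wigner's sum:
With c≡cos(β/2)=0.970065 and s≡sin(β/2)=0.242847, N=[2·720·2·720]^{1/2}=1440.000000
k∈{0,1,2} keeps every argument non-negative
  k=0: (−1)^0·1440.0000/(1440)·0.9701^8·0.2428^0 = +0.784160
  k=1: (−1)^1·1440.0000/(120)·0.9701^6·0.2428^2 = -0.589728
  k=2: (−1)^2·1440.0000/(96)·0.9701^4·0.2428^4 = +0.046198
d^4_{-2,-2}(0.4906) = +0.784160 -0.589728 +0.046198 = +0.240631

d=0.2406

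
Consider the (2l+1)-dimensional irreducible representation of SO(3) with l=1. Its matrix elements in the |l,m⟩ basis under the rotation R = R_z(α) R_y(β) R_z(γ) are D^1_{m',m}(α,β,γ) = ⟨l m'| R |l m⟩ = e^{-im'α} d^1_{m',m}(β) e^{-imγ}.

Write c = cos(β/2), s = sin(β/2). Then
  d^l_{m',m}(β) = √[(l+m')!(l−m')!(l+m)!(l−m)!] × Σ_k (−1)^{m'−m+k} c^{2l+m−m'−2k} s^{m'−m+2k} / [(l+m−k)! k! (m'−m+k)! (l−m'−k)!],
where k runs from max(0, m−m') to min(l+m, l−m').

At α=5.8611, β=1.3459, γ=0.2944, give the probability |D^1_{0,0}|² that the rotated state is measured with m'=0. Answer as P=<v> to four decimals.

D^1_{0,0}(5.8611,1.3459,0.2944) = e^{-i·0·5.8611}·d^1_{0,0}(1.3459)·e^{-i·0·0.2944}. Compute d first:
With c≡cos(β/2)=0.781986 and s≡sin(β/2)=0.623296, N=[1·1·1·1]^{1/2}=1.000000
k∈{0,1} keeps every argument non-negative
  k=0: (−1)^0·1.0000/(1)·0.7820^2·0.6233^0 = +0.611503
  k=1: (−1)^1·1.0000/(1)·0.7820^0·0.6233^2 = -0.388497
d^1_{0,0}(1.3459) = +0.611503 -0.388497 = +0.223005
|D^1_{0,0}|² = |d^1_{0,0}(β)|² = (+0.223005)² = 0.049731 (the z-rotation phases have unit modulus)

P=0.0497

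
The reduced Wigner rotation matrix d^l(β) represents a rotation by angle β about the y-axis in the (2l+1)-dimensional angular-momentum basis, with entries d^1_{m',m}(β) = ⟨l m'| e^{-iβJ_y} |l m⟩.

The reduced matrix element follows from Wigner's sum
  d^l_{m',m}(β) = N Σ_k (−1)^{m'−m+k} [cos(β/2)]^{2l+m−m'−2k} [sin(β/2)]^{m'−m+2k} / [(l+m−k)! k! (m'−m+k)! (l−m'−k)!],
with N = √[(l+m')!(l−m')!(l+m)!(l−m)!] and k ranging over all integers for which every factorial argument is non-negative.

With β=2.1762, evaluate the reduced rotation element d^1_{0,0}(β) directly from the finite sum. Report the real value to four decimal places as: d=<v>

d^1_{0,0}(β=2.1762) via Wigner's sum:
With c≡cos(β/2)=0.464169 and s≡sin(β/2)=0.885747, N=[1·1·1·1]^{1/2}=1.000000
k: max(0,(0)−(0))=0 … min(1+(0),1−(0))=1
  k=0: (−1)^0·1.0000/(1)·0.4642^2·0.8857^0 = +0.215453
  k=1: (−1)^1·1.0000/(1)·0.4642^0·0.8857^2 = -0.784547
d^1_{0,0}(2.1762) = +0.215453 -0.784547 = -0.569094

d=-0.5691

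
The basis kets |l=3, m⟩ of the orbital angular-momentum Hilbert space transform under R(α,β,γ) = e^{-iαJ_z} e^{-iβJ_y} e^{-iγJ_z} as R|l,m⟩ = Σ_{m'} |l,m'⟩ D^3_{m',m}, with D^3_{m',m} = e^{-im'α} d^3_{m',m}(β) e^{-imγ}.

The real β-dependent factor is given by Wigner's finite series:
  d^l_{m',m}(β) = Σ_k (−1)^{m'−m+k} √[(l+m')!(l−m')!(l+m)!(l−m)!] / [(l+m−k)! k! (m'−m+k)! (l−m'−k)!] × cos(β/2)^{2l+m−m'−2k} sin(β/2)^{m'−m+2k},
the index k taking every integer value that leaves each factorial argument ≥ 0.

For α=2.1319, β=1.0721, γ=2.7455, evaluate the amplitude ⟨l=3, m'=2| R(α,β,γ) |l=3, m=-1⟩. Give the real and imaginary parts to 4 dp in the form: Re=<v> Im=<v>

Re=-0.0231 Im=0.4404

Split into d^3_{2,-1}(β=1.0721) × two z-phases.
c=cos(1.0721/2)=0.859733, s=sin(1.0721/2)=0.510744; N=√[120·1·2·24]=75.894664
k: max(0,(-1)−(2))=0 … min(3+(-1),3−(2))=1
  k=0: (−1)^3·75.8947/(12)·0.8597^3·0.5107^3 = -0.535464
  k=1: (−1)^4·75.8947/(24)·0.8597^1·0.5107^5 = +0.094489
d^3_{2,-1}(1.0721) = -0.535464 +0.094489 = -0.440975
Attach z-rotation phases: D = e^{-i(2)(2.1319)}·(-0.440975)·e^{-i(-1)(2.7455)} = -0.023139+0.440368i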